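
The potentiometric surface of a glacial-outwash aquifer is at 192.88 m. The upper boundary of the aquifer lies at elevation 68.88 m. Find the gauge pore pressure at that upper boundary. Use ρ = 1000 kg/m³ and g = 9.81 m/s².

P ≈ 1220 kPa

Pressure head at the aquifer top: ψ = h − z = 192.88 − 68.88 = 124.00 m.
P = ρgψ = 1000 × 9.81 × 124.00 = 1216440 Pa ≈ 1220 kPa.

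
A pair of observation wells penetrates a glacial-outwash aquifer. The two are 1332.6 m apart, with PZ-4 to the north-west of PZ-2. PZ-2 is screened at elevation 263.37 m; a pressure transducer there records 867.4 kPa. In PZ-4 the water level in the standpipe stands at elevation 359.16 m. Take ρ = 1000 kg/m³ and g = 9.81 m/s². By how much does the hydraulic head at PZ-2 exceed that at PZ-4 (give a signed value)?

Pressure head at PZ-2: ψ = P/(ρg) = 867.4×1000 / (1000 × 9.81) = 88.42 m.
Total head at PZ-2: h = z + ψ = 263.37 + 88.42 = 351.79 m.
Total head at PZ-4: h = 359.16 m (water level in the piezometer is the total head).
Head difference: h(PZ-2) − h(PZ-4) = 351.79 − 359.16 = -7.37 m.

Δh ≈ -7.37 m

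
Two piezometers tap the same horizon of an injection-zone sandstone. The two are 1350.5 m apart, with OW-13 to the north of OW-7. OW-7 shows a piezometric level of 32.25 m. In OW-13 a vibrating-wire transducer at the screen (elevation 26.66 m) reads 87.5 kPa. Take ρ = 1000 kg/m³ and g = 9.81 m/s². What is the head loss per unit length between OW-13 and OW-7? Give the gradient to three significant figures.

Total head at OW-7: h = 32.25 m (water level in the piezometer is the total head).
Pressure head at OW-13: ψ = P/(ρg) = 87.5×1000 / (1000 × 9.81) = 8.92 m.
Total head at OW-13: h = z + ψ = 26.66 + 8.92 = 35.58 m.
Head difference: h(OW-7) − h(OW-13) = 32.25 − 35.58 = -3.33 m.
Hydraulic gradient: i = |Δh| / L = 3.33 / 1350.5 = 0.00247.

i ≈ 0.00247 m/m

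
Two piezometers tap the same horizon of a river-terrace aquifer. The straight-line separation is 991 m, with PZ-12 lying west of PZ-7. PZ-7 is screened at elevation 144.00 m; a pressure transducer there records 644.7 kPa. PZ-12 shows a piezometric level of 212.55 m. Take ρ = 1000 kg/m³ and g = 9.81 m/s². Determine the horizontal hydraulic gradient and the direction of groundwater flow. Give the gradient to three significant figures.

Pressure head at PZ-7: ψ = P/(ρg) = 644.7×1000 / (1000 × 9.81) = 65.72 m.
Total head at PZ-7: h = z + ψ = 144.00 + 65.72 = 209.72 m.
Total head at PZ-12: h = 212.55 m (water level in the piezometer is the total head).
Head difference: h(PZ-7) − h(PZ-12) = 209.72 − 212.55 = -2.83 m.
Hydraulic gradient: i = |Δh| / L = 2.83 / 991 = 0.00286.
Flow is from higher to lower head: from PZ-12 toward PZ-7, i.e. toward the east.

i ≈ 0.00286; groundwater flows toward the east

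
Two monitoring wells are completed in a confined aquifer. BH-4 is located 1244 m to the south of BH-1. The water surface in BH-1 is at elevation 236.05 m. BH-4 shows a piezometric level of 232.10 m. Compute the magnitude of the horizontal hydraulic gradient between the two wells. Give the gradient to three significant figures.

Total head at BH-1: h = 236.05 m (water level in the piezometer is the total head).
Total head at BH-4: h = 232.10 m (water level in the piezometer is the total head).
Head difference: h(BH-1) − h(BH-4) = 236.05 − 232.10 = 3.95 m.
Hydraulic gradient: i = |Δh| / L = 3.95 / 1244 = 0.00318.

i ≈ 0.00318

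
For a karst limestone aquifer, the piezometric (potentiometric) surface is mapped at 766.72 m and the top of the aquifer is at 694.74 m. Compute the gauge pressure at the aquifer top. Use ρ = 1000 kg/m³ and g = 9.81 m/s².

P ≈ 706 kPa

Pressure head at the aquifer top: ψ = h − z = 766.72 − 694.74 = 71.98 m.
P = ρgψ = 1000 × 9.81 × 71.98 = 706124 Pa ≈ 706 kPa.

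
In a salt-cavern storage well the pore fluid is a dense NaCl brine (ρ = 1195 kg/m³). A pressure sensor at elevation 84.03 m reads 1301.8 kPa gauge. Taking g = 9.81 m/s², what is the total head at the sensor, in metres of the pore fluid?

h ≈ 195.08 m

ψ = P/(ρg) = 1301.8×1000 / (1195 × 9.81) = 111.05 m.
h = z + ψ = 84.03 + 111.05 = 195.08 m.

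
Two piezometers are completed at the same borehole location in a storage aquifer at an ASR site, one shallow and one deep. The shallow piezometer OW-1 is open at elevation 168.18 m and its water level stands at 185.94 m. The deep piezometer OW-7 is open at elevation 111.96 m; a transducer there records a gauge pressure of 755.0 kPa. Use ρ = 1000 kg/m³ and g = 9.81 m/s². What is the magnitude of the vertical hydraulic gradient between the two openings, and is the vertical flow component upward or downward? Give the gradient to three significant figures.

|i_v| ≈ 0.0530; vertical flow is upward

Total head at OW-1: h = 185.94 m (water level in the standpipe).
Pressure head at OW-7: ψ = P/(ρg) = 755.0×1000 / (1000 × 9.81) = 76.96 m.
Total head at OW-7: h = z + ψ = 111.96 + 76.96 = 188.92 m.
Δh = h(OW-1) − h(OW-7) = 185.94 − 188.92 = -2.98 m.
Vertical separation Δz = 168.18 − 111.96 = 56.22 m.
|i_v| = |Δh| / Δz = 2.98 / 56.22 = 0.0530.
Head is higher in the deep piezometer, so vertical flow is upward (discharge condition).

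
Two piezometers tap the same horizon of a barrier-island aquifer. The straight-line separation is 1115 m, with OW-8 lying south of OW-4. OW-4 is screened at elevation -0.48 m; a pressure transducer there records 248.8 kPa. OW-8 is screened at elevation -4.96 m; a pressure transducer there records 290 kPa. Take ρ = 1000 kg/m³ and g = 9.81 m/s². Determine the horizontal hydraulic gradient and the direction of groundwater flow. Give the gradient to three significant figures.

Pressure head at OW-4: ψ = P/(ρg) = 248.8×1000 / (1000 × 9.81) = 25.36 m.
Total head at OW-4: h = z + ψ = -0.48 + 25.36 = 24.88 m.
Pressure head at OW-8: ψ = P/(ρg) = 290×1000 / (1000 × 9.81) = 29.56 m.
Total head at OW-8: h = z + ψ = -4.96 + 29.56 = 24.60 m.
Head difference: h(OW-4) − h(OW-8) = 24.88 − 24.60 = 0.28 m.
Hydraulic gradient: i = |Δh| / L = 0.28 / 1115 = 0.000251.
Flow is from higher to lower head: from OW-4 toward OW-8, i.e. toward the south.

i ≈ 0.000251; groundwater flows toward the south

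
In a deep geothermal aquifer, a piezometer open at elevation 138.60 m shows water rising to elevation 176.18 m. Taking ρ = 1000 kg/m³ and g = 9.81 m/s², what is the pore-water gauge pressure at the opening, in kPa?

Pressure head ψ = h − z = 176.18 − 138.60 = 37.58 m.
P = ρgψ = 1000 × 9.81 × 37.58 = 368660 Pa ≈ 369 kPa.

P ≈ 369 kPa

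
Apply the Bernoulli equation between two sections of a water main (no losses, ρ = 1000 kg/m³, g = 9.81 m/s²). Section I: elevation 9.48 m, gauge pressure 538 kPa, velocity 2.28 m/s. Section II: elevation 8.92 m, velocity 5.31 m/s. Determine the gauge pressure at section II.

Pressure head at I: ψ₁ = P₁/(ρg) = 538×1000 / (1000 × 9.81) = 54.84 m.
Velocity heads: v₁²/2g = 2.28²/19.62 = 0.265 m; v₂²/2g = 5.31²/19.62 = 1.437 m.
Total head H = z₁ + ψ₁ + v₁²/2g = 9.48 + 54.84 + 0.265 = 64.59 m.
ψ₂ = H − z₂ − v₂²/2g = 64.59 − 8.92 − 1.437 = 54.23 m.
P₂ = ρgψ₂ = 1000 × 9.81 × 54.23 ≈ 532 kPa.

P₂ ≈ 532 kPa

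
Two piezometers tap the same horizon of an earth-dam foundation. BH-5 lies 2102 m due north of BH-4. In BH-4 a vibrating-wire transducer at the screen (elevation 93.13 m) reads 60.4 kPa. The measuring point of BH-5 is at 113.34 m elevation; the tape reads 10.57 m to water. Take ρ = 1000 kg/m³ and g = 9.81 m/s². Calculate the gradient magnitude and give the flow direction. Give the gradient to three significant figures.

Pressure head at BH-4: ψ = P/(ρg) = 60.4×1000 / (1000 × 9.81) = 6.16 m.
Total head at BH-4: h = z + ψ = 93.13 + 6.16 = 99.29 m.
Total head at BH-5: h = 113.34 − 10.57 = 102.77 m.
Head difference: h(BH-4) − h(BH-5) = 99.29 − 102.77 = -3.48 m.
Hydraulic gradient: i = |Δh| / L = 3.48 / 2102 = 0.00166.
Flow is from higher to lower head: from BH-5 toward BH-4, i.e. toward the south.

i ≈ 0.00166; groundwater flows toward the south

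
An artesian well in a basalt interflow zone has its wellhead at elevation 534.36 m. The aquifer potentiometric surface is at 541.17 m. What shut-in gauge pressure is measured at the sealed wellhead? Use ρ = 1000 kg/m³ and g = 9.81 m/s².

Head above the cap: Δh = 541.17 − 534.36 = 6.81 m.
P = ρgΔh = 1000 × 9.81 × 6.81 = 66806 Pa ≈ 66.8 kPa.

P ≈ 66.8 kPa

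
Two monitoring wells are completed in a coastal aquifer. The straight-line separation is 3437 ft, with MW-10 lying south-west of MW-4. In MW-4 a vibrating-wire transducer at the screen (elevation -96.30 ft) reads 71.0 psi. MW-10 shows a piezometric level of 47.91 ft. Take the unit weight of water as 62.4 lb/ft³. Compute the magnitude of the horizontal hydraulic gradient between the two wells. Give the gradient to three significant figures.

i ≈ 0.00571

Pressure head at MW-4: ψ = 144·P/γ = 144 × 71.0 / 62.4 = 163.85 ft.
Total head at MW-4: h = z + ψ = -96.30 + 163.85 = 67.55 ft.
Total head at MW-10: h = 47.91 ft (water level in the piezometer is the total head).
Head difference: h(MW-4) − h(MW-10) = 67.55 − 47.91 = 19.64 ft.
Hydraulic gradient: i = |Δh| / L = 19.64 / 3437 = 0.00571.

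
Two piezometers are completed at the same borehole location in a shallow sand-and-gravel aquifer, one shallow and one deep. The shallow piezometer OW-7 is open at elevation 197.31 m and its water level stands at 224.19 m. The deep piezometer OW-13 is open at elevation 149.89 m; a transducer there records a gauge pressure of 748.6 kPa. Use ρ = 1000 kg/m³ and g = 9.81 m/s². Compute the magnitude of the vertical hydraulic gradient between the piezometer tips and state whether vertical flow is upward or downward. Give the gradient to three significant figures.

Total head at OW-7: h = 224.19 m (water level in the standpipe).
Pressure head at OW-13: ψ = P/(ρg) = 748.6×1000 / (1000 × 9.81) = 76.31 m.
Total head at OW-13: h = z + ψ = 149.89 + 76.31 = 226.20 m.
Δh = h(OW-7) − h(OW-13) = 224.19 − 226.20 = -2.01 m.
Vertical separation Δz = 197.31 − 149.89 = 47.42 m.
|i_v| = |Δh| / Δz = 2.01 / 47.42 = 0.0424.
Head is higher in the deep piezometer, so vertical flow is upward (discharge condition).

|i_v| ≈ 0.0424; vertical flow is upward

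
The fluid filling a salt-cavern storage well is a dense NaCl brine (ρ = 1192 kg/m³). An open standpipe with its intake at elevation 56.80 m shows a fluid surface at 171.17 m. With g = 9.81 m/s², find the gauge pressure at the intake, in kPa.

P ≈ 1340 kPa

Pressure head ψ = h − z = 171.17 − 56.80 = 114.37 m.
P = ρgψ = 1192 × 9.81 × 114.37 = 1337388 Pa ≈ 1340 kPa.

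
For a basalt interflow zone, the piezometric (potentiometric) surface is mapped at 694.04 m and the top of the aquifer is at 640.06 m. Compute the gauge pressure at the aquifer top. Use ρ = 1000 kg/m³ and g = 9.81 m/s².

Pressure head at the aquifer top: ψ = h − z = 694.04 − 640.06 = 53.98 m.
P = ρgψ = 1000 × 9.81 × 53.98 = 529544 Pa ≈ 530 kPa.

P ≈ 530 kPa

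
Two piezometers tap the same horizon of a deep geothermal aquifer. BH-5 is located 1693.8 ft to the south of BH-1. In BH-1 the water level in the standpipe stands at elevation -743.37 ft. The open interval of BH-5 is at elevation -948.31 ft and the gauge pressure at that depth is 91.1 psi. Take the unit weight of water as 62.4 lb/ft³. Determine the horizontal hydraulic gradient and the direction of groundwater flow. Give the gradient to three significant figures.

i ≈ 0.00312; groundwater flows toward the north

Total head at BH-1: h = -743.37 ft (water level in the piezometer is the total head).
Pressure head at BH-5: ψ = 144·P/γ = 144 × 91.1 / 62.4 = 210.23 ft.
Total head at BH-5: h = z + ψ = -948.31 + 210.23 = -738.08 ft.
Head difference: h(BH-1) − h(BH-5) = -743.37 − (-738.08) = -5.29 ft.
Hydraulic gradient: i = |Δh| / L = 5.29 / 1693.8 = 0.00312.
Flow is from higher to lower head: from BH-5 toward BH-1, i.e. toward the north.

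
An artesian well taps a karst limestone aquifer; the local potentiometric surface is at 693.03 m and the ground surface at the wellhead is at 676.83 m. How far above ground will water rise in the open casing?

≈ 16.20 m above ground

Water rises to the potentiometric surface, so the rise above ground = 693.03 − 676.83 = 16.20 m.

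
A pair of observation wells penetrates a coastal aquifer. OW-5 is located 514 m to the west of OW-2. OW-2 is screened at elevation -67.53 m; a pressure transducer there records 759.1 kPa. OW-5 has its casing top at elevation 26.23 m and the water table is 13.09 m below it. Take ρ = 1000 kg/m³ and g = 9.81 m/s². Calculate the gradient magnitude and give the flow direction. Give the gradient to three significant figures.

i ≈ 0.00640; groundwater flows toward the east

Pressure head at OW-2: ψ = P/(ρg) = 759.1×1000 / (1000 × 9.81) = 77.38 m.
Total head at OW-2: h = z + ψ = -67.53 + 77.38 = 9.85 m.
Total head at OW-5: h = 26.23 − 13.09 = 13.14 m.
Head difference: h(OW-2) − h(OW-5) = 9.85 − 13.14 = -3.29 m.
Hydraulic gradient: i = |Δh| / L = 3.29 / 514 = 0.00640.
Flow is from higher to lower head: from OW-5 toward OW-2, i.e. toward the east.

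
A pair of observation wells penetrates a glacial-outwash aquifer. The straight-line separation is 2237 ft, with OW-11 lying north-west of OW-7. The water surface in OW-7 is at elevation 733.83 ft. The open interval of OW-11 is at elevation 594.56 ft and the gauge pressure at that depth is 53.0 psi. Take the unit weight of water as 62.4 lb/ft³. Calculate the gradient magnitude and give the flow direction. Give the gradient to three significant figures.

i ≈ 0.00758; groundwater flows toward the north-west

Total head at OW-7: h = 733.83 ft (water level in the piezometer is the total head).
Pressure head at OW-11: ψ = 144·P/γ = 144 × 53.0 / 62.4 = 122.31 ft.
Total head at OW-11: h = z + ψ = 594.56 + 122.31 = 716.87 ft.
Head difference: h(OW-7) − h(OW-11) = 733.83 − 716.87 = 16.96 ft.
Hydraulic gradient: i = |Δh| / L = 16.96 / 2237 = 0.00758.
Flow is from higher to lower head: from OW-7 toward OW-11, i.e. toward the north-west.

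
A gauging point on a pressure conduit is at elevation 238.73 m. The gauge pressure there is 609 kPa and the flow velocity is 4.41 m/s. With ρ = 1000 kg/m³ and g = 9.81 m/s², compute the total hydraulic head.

Pressure head ψ = P/(ρg) = 609×1000 / (1000 × 9.81) = 62.08 m.
Velocity head = v²/(2g) = 4.41² / (2 × 9.81) = 0.991 m.
h = z + ψ + v²/(2g) = 238.73 + 62.08 + 0.991 = 301.80 m.

h ≈ 301.80 m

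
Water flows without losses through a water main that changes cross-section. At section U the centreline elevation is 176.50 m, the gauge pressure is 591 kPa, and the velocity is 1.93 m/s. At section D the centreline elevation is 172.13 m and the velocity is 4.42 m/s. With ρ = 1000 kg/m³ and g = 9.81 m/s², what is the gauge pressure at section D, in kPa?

P₂ ≈ 626 kPa

Pressure head at U: ψ₁ = P₁/(ρg) = 591×1000 / (1000 × 9.81) = 60.24 m.
Velocity heads: v₁²/2g = 1.93²/19.62 = 0.190 m; v₂²/2g = 4.42²/19.62 = 0.996 m.
Total head H = z₁ + ψ₁ + v₁²/2g = 176.50 + 60.24 + 0.190 = 236.93 m.
ψ₂ = H − z₂ − v₂²/2g = 236.93 − 172.13 − 0.996 = 63.80 m.
P₂ = ρgψ₂ = 1000 × 9.81 × 63.80 ≈ 626 kPa.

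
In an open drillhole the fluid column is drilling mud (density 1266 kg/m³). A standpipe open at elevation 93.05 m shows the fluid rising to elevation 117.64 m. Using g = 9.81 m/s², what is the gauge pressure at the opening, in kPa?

P ≈ 305 kPa

Pressure head ψ = h − z = 117.64 − 93.05 = 24.59 m.
P = ρgψ = 1266 × 9.81 × 24.59 = 305395 Pa ≈ 305 kPa.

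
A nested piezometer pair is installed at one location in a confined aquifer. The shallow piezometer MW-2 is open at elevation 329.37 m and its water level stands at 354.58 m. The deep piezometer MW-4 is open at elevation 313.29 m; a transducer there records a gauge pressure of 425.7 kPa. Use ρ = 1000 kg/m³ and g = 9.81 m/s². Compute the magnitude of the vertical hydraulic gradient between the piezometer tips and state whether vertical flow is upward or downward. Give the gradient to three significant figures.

Total head at MW-2: h = 354.58 m (water level in the standpipe).
Pressure head at MW-4: ψ = P/(ρg) = 425.7×1000 / (1000 × 9.81) = 43.39 m.
Total head at MW-4: h = z + ψ = 313.29 + 43.39 = 356.68 m.
Δh = h(MW-2) − h(MW-4) = 354.58 − 356.68 = -2.10 m.
Vertical separation Δz = 329.37 − 313.29 = 16.08 m.
|i_v| = |Δh| / Δz = 2.10 / 16.08 = 0.131.
Head is higher in the deep piezometer, so vertical flow is upward (discharge condition).

|i_v| ≈ 0.131; vertical flow is upward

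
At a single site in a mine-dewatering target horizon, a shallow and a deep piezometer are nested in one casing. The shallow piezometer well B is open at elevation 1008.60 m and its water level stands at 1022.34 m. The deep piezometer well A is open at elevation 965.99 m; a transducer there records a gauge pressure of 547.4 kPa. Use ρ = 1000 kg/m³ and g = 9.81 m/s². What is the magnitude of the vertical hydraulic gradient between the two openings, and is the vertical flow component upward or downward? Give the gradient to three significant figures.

|i_v| ≈ 0.0129; vertical flow is downward

Total head at well B: h = 1022.34 m (water level in the standpipe).
Pressure head at well A: ψ = P/(ρg) = 547.4×1000 / (1000 × 9.81) = 55.80 m.
Total head at well A: h = z + ψ = 965.99 + 55.80 = 1021.79 m.
Δh = h(well B) − h(well A) = 1022.34 − 1021.79 = 0.55 m.
Vertical separation Δz = 1008.60 − 965.99 = 42.61 m.
|i_v| = |Δh| / Δz = 0.55 / 42.61 = 0.0129.
Head is higher in the shallow piezometer, so vertical flow is downward (recharge condition).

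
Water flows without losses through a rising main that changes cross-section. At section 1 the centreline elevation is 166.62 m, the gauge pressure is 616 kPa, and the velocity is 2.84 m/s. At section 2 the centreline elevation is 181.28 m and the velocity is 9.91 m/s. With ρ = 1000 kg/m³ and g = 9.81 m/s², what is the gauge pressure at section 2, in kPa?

P₂ ≈ 427 kPa

Pressure head at 1: ψ₁ = P₁/(ρg) = 616×1000 / (1000 × 9.81) = 62.79 m.
Velocity heads: v₁²/2g = 2.84²/19.62 = 0.411 m; v₂²/2g = 9.91²/19.62 = 5.006 m.
Total head H = z₁ + ψ₁ + v₁²/2g = 166.62 + 62.79 + 0.411 = 229.82 m.
ψ₂ = H − z₂ − v₂²/2g = 229.82 − 181.28 − 5.006 = 43.53 m.
P₂ = ρgψ₂ = 1000 × 9.81 × 43.53 ≈ 427 kPa.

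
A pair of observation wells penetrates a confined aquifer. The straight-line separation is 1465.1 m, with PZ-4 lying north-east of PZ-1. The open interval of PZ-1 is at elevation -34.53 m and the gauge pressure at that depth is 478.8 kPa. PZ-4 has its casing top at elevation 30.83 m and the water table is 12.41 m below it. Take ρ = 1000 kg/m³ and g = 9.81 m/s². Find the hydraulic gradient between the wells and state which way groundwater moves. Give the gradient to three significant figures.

i ≈ 0.00283; groundwater flows toward the south-west

Pressure head at PZ-1: ψ = P/(ρg) = 478.8×1000 / (1000 × 9.81) = 48.81 m.
Total head at PZ-1: h = z + ψ = -34.53 + 48.81 = 14.28 m.
Total head at PZ-4: h = 30.83 − 12.41 = 18.42 m.
Head difference: h(PZ-1) − h(PZ-4) = 14.28 − 18.42 = -4.14 m.
Hydraulic gradient: i = |Δh| / L = 4.14 / 1465.1 = 0.00283.
Flow is from higher to lower head: from PZ-4 toward PZ-1, i.e. toward the south-west.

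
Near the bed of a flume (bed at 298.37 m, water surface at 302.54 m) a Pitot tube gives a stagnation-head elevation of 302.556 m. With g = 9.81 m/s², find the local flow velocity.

v ≈ 0.560 m/s

Near the bed, under hydrostatic conditions, the piezometric head (z + ψ) equals the free-surface elevation, 302.54 m.
Velocity head = total − piezometric = 302.556 − 302.54 = 0.016 m.
v = √(2g·h_v) = √(2 × 9.81 × 0.016) = 0.560 m/s.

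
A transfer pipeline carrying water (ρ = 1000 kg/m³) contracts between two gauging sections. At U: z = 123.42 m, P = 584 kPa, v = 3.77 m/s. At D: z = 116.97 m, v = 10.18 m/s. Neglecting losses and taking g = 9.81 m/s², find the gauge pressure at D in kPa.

P₂ ≈ 603 kPa

Pressure head at U: ψ₁ = P₁/(ρg) = 584×1000 / (1000 × 9.81) = 59.53 m.
Velocity heads: v₁²/2g = 3.77²/19.62 = 0.724 m; v₂²/2g = 10.18²/19.62 = 5.282 m.
Total head H = z₁ + ψ₁ + v₁²/2g = 123.42 + 59.53 + 0.724 = 183.67 m.
ψ₂ = H − z₂ − v₂²/2g = 183.67 − 116.97 − 5.282 = 61.42 m.
P₂ = ρgψ₂ = 1000 × 9.81 × 61.42 ≈ 603 kPa.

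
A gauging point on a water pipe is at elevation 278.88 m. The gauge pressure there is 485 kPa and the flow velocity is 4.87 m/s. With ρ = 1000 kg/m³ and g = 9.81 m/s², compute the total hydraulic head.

h ≈ 329.53 m

Pressure head ψ = P/(ρg) = 485×1000 / (1000 × 9.81) = 49.44 m.
Velocity head = v²/(2g) = 4.87² / (2 × 9.81) = 1.209 m.
h = z + ψ + v²/(2g) = 278.88 + 49.44 + 1.209 = 329.53 m.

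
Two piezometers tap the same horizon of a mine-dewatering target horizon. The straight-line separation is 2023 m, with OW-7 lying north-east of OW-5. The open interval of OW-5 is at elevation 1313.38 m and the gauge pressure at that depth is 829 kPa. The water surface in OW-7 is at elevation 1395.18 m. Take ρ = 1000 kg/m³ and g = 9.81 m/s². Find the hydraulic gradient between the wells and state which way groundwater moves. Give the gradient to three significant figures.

Pressure head at OW-5: ψ = P/(ρg) = 829×1000 / (1000 × 9.81) = 84.51 m.
Total head at OW-5: h = z + ψ = 1313.38 + 84.51 = 1397.89 m.
Total head at OW-7: h = 1395.18 m (water level in the piezometer is the total head).
Head difference: h(OW-5) − h(OW-7) = 1397.89 − 1395.18 = 2.71 m.
Hydraulic gradient: i = |Δh| / L = 2.71 / 2023 = 0.00134.
Flow is from higher to lower head: from OW-5 toward OW-7, i.e. toward the north-east.

i ≈ 0.00134; groundwater flows toward the north-east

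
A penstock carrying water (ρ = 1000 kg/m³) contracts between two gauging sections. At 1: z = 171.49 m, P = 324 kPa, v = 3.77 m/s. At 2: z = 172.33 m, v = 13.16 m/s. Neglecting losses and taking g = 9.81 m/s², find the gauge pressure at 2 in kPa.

Pressure head at 1: ψ₁ = P₁/(ρg) = 324×1000 / (1000 × 9.81) = 33.03 m.
Velocity heads: v₁²/2g = 3.77²/19.62 = 0.724 m; v₂²/2g = 13.16²/19.62 = 8.827 m.
Total head H = z₁ + ψ₁ + v₁²/2g = 171.49 + 33.03 + 0.724 = 205.24 m.
ψ₂ = H − z₂ − v₂²/2g = 205.24 − 172.33 − 8.827 = 24.08 m.
P₂ = ρgψ₂ = 1000 × 9.81 × 24.08 ≈ 236 kPa.

P₂ ≈ 236 kPa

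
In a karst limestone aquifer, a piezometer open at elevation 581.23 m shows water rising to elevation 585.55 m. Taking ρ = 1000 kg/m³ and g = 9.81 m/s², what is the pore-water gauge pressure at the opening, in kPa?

P ≈ 42.4 kPa

Pressure head ψ = h − z = 585.55 − 581.23 = 4.32 m.
P = ρgψ = 1000 × 9.81 × 4.32 = 42379 Pa ≈ 42.4 kPa.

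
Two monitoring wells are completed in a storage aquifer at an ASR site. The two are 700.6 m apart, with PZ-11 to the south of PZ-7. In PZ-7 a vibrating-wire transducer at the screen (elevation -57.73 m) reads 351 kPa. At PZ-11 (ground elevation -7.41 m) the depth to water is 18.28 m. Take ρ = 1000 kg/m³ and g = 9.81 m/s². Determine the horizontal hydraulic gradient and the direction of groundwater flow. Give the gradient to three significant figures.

i ≈ 0.00534; groundwater flows toward the south

Pressure head at PZ-7: ψ = P/(ρg) = 351×1000 / (1000 × 9.81) = 35.78 m.
Total head at PZ-7: h = z + ψ = -57.73 + 35.78 = -21.95 m.
Total head at PZ-11: h = -7.41 − 18.28 = -25.69 m.
Head difference: h(PZ-7) − h(PZ-11) = -21.95 − (-25.69) = 3.74 m.
Hydraulic gradient: i = |Δh| / L = 3.74 / 700.6 = 0.00534.
Flow is from higher to lower head: from PZ-7 toward PZ-11, i.e. toward the south.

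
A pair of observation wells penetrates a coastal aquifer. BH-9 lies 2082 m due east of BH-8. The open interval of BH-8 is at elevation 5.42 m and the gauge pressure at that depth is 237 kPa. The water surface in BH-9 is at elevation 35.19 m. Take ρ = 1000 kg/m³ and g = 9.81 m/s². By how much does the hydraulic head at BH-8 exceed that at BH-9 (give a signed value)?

Pressure head at BH-8: ψ = P/(ρg) = 237×1000 / (1000 × 9.81) = 24.16 m.
Total head at BH-8: h = z + ψ = 5.42 + 24.16 = 29.58 m.
Total head at BH-9: h = 35.19 m (water level in the piezometer is the total head).
Head difference: h(BH-8) − h(BH-9) = 29.58 − 35.19 = -5.61 m.

Δh ≈ -5.61 m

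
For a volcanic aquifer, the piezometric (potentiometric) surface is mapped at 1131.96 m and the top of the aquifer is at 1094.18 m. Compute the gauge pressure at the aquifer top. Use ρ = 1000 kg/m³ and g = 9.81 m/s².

Pressure head at the aquifer top: ψ = h − z = 1131.96 − 1094.18 = 37.78 m.
P = ρgψ = 1000 × 9.81 × 37.78 = 370622 Pa ≈ 371 kPa.

P ≈ 371 kPa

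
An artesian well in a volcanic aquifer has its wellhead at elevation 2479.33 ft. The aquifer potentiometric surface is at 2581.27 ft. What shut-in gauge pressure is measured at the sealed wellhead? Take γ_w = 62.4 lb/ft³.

Head above the cap: Δh = 2581.27 − 2479.33 = 101.94 ft.
P = γΔh/144 = 62.4 × 101.94 / 144 = 44.2 psi.

P ≈ 44.2 psi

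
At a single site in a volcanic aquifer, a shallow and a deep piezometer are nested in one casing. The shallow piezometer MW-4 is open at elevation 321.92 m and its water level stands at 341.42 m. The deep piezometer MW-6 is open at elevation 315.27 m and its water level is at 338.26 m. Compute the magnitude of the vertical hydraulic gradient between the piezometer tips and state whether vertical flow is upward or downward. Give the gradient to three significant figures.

Total head at MW-4: h = 341.42 m (water level in the standpipe).
Total head at MW-6: h = 338.26 m.
Δh = h(MW-4) − h(MW-6) = 341.42 − 338.26 = 3.16 m.
Vertical separation Δz = 321.92 − 315.27 = 6.65 m.
|i_v| = |Δh| / Δz = 3.16 / 6.65 = 0.475.
Head is higher in the shallow piezometer, so vertical flow is downward (recharge condition).

|i_v| ≈ 0.475; vertical flow is downward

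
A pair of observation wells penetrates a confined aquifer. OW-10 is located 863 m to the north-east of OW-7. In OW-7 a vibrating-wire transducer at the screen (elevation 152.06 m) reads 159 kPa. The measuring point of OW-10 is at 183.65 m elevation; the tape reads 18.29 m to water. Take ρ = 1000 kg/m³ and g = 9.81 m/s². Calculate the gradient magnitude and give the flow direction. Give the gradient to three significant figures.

Pressure head at OW-7: ψ = P/(ρg) = 159×1000 / (1000 × 9.81) = 16.21 m.
Total head at OW-7: h = z + ψ = 152.06 + 16.21 = 168.27 m.
Total head at OW-10: h = 183.65 − 18.29 = 165.36 m.
Head difference: h(OW-7) − h(OW-10) = 168.27 − 165.36 = 2.91 m.
Hydraulic gradient: i = |Δh| / L = 2.91 / 863 = 0.00337.
Flow is from higher to lower head: from OW-7 toward OW-10, i.e. toward the north-east.

i ≈ 0.00337; groundwater flows toward the north-east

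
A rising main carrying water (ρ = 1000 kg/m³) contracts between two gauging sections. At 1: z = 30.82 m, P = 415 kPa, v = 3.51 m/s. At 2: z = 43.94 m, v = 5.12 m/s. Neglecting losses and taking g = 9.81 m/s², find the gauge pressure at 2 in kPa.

P₂ ≈ 279 kPa

Pressure head at 1: ψ₁ = P₁/(ρg) = 415×1000 / (1000 × 9.81) = 42.30 m.
Velocity heads: v₁²/2g = 3.51²/19.62 = 0.628 m; v₂²/2g = 5.12²/19.62 = 1.336 m.
Total head H = z₁ + ψ₁ + v₁²/2g = 30.82 + 42.30 + 0.628 = 73.75 m.
ψ₂ = H − z₂ − v₂²/2g = 73.75 − 43.94 − 1.336 = 28.47 m.
P₂ = ρgψ₂ = 1000 × 9.81 × 28.47 ≈ 279 kPa.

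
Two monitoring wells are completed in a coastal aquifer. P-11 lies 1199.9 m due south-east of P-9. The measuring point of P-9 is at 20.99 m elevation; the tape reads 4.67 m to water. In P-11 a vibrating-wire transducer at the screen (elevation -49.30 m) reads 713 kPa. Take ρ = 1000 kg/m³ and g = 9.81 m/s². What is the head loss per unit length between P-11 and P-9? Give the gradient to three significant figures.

Total head at P-9: h = 20.99 − 4.67 = 16.32 m.
Pressure head at P-11: ψ = P/(ρg) = 713×1000 / (1000 × 9.81) = 72.68 m.
Total head at P-11: h = z + ψ = -49.30 + 72.68 = 23.38 m.
Head difference: h(P-9) − h(P-11) = 16.32 − 23.38 = -7.06 m.
Hydraulic gradient: i = |Δh| / L = 7.06 / 1199.9 = 0.00588.

i ≈ 0.00588 m/m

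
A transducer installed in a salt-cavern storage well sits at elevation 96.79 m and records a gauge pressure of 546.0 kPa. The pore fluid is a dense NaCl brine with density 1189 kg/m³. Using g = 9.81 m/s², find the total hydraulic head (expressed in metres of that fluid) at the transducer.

ψ = P/(ρg) = 546.0×1000 / (1189 × 9.81) = 46.81 m.
h = z + ψ = 96.79 + 46.81 = 143.60 m.

h ≈ 143.60 m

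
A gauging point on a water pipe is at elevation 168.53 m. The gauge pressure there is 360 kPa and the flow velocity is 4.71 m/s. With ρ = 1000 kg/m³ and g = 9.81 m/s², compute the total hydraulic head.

h ≈ 206.36 m

Pressure head ψ = P/(ρg) = 360×1000 / (1000 × 9.81) = 36.70 m.
Velocity head = v²/(2g) = 4.71² / (2 × 9.81) = 1.131 m.
h = z + ψ + v²/(2g) = 168.53 + 36.70 + 1.131 = 206.36 m.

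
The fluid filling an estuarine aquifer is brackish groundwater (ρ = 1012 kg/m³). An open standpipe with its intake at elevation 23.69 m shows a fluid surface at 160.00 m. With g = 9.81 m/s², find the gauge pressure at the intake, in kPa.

Pressure head ψ = h − z = 160.00 − 23.69 = 136.31 m.
P = ρgψ = 1012 × 9.81 × 136.31 = 1353248 Pa ≈ 1350 kPa.

P ≈ 1350 kPa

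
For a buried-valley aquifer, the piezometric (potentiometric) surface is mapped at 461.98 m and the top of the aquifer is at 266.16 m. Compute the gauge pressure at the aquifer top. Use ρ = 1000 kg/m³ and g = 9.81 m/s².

Pressure head at the aquifer top: ψ = h − z = 461.98 − 266.16 = 195.82 m.
P = ρgψ = 1000 × 9.81 × 195.82 = 1920994 Pa ≈ 1920 kPa.

P ≈ 1920 kPa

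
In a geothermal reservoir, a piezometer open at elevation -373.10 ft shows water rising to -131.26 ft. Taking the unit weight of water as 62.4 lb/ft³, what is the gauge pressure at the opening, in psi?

P ≈ 105 psi

Pressure head ψ = h − z = -131.26 − (-373.10) = 241.84 ft.
P = γ·ψ / 144 = 62.4 × 241.84 / 144 = 105 psi.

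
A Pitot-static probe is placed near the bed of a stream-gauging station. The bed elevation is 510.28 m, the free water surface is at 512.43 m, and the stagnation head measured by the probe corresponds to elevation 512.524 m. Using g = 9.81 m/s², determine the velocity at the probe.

v ≈ 1.36 m/s

Near the bed, under hydrostatic conditions, the piezometric head (z + ψ) equals the free-surface elevation, 512.43 m.
Velocity head = total − piezometric = 512.524 − 512.43 = 0.094 m.
v = √(2g·h_v) = √(2 × 9.81 × 0.094) = 1.36 m/s.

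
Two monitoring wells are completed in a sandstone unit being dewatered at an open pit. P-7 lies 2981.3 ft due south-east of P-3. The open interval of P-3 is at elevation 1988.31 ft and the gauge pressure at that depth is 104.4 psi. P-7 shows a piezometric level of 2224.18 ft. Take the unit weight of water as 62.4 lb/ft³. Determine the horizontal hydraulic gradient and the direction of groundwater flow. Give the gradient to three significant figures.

Pressure head at P-3: ψ = 144·P/γ = 144 × 104.4 / 62.4 = 240.92 ft.
Total head at P-3: h = z + ψ = 1988.31 + 240.92 = 2229.23 ft.
Total head at P-7: h = 2224.18 ft (water level in the piezometer is the total head).
Head difference: h(P-3) − h(P-7) = 2229.23 − 2224.18 = 5.05 ft.
Hydraulic gradient: i = |Δh| / L = 5.05 / 2981.3 = 0.00169.
Flow is from higher to lower head: from P-3 toward P-7, i.e. toward the south-east.

i ≈ 0.00169; groundwater flows toward the south-east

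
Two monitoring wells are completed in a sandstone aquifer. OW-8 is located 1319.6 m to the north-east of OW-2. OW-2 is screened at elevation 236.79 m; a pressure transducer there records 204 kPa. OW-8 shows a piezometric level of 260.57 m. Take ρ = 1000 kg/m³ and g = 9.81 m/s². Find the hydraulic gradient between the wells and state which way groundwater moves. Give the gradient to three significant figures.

i ≈ 0.00226; groundwater flows toward the south-west

Pressure head at OW-2: ψ = P/(ρg) = 204×1000 / (1000 × 9.81) = 20.80 m.
Total head at OW-2: h = z + ψ = 236.79 + 20.80 = 257.59 m.
Total head at OW-8: h = 260.57 m (water level in the piezometer is the total head).
Head difference: h(OW-2) − h(OW-8) = 257.59 − 260.57 = -2.98 m.
Hydraulic gradient: i = |Δh| / L = 2.98 / 1319.6 = 0.00226.
Flow is from higher to lower head: from OW-8 toward OW-2, i.e. toward the south-west.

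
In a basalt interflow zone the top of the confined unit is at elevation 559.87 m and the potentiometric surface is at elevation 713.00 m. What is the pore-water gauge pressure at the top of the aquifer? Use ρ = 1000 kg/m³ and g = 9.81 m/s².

Pressure head at the aquifer top: ψ = h − z = 713.00 − 559.87 = 153.13 m.
P = ρgψ = 1000 × 9.81 × 153.13 = 1502205 Pa ≈ 1500 kPa.

P ≈ 1500 kPa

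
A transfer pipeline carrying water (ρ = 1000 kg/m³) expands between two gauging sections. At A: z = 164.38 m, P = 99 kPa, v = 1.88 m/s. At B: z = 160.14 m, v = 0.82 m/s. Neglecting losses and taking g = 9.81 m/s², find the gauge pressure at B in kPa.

P₂ ≈ 142 kPa

Pressure head at A: ψ₁ = P₁/(ρg) = 99×1000 / (1000 × 9.81) = 10.09 m.
Velocity heads: v₁²/2g = 1.88²/19.62 = 0.180 m; v₂²/2g = 0.82²/19.62 = 0.034 m.
Total head H = z₁ + ψ₁ + v₁²/2g = 164.38 + 10.09 + 0.180 = 174.65 m.
ψ₂ = H − z₂ − v₂²/2g = 174.65 − 160.14 − 0.034 = 14.48 m.
P₂ = ρgψ₂ = 1000 × 9.81 × 14.48 ≈ 142 kPa.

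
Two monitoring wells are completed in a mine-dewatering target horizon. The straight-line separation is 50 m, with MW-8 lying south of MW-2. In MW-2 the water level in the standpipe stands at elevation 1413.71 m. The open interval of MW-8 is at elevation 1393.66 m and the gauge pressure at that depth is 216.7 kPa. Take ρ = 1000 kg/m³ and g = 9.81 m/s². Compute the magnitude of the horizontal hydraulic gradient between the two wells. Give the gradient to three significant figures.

Total head at MW-2: h = 1413.71 m (water level in the piezometer is the total head).
Pressure head at MW-8: ψ = P/(ρg) = 216.7×1000 / (1000 × 9.81) = 22.09 m.
Total head at MW-8: h = z + ψ = 1393.66 + 22.09 = 1415.75 m.
Head difference: h(MW-2) − h(MW-8) = 1413.71 − 1415.75 = -2.04 m.
Hydraulic gradient: i = |Δh| / L = 2.04 / 50 = 0.0408.

i ≈ 0.0408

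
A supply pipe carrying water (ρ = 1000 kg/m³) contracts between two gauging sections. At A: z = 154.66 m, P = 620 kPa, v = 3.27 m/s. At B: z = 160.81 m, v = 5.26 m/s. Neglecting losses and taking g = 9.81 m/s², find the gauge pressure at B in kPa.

P₂ ≈ 551 kPa

Pressure head at A: ψ₁ = P₁/(ρg) = 620×1000 / (1000 × 9.81) = 63.20 m.
Velocity heads: v₁²/2g = 3.27²/19.62 = 0.545 m; v₂²/2g = 5.26²/19.62 = 1.410 m.
Total head H = z₁ + ψ₁ + v₁²/2g = 154.66 + 63.20 + 0.545 = 218.41 m.
ψ₂ = H − z₂ − v₂²/2g = 218.41 − 160.81 − 1.410 = 56.19 m.
P₂ = ρgψ₂ = 1000 × 9.81 × 56.19 ≈ 551 kPa.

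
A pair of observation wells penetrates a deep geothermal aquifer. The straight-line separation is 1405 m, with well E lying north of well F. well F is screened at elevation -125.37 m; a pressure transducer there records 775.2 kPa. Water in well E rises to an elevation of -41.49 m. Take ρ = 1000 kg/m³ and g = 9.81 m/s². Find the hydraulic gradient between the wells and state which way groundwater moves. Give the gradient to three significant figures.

i ≈ 0.00346; groundwater flows toward the south

Pressure head at well F: ψ = P/(ρg) = 775.2×1000 / (1000 × 9.81) = 79.02 m.
Total head at well F: h = z + ψ = -125.37 + 79.02 = -46.35 m.
Total head at well E: h = -41.49 m (water level in the piezometer is the total head).
Head difference: h(well F) − h(well E) = -46.35 − (-41.49) = -4.86 m.
Hydraulic gradient: i = |Δh| / L = 4.86 / 1405 = 0.00346.
Flow is from higher to lower head: from well E toward well F, i.e. toward the south.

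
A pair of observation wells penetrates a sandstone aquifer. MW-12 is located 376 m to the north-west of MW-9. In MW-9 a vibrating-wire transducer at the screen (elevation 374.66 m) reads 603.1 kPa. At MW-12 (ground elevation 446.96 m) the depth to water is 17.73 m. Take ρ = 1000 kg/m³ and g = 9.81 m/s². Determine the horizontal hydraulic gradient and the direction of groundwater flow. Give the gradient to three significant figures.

i ≈ 0.0184; groundwater flows toward the north-west

Pressure head at MW-9: ψ = P/(ρg) = 603.1×1000 / (1000 × 9.81) = 61.48 m.
Total head at MW-9: h = z + ψ = 374.66 + 61.48 = 436.14 m.
Total head at MW-12: h = 446.96 − 17.73 = 429.23 m.
Head difference: h(MW-9) − h(MW-12) = 436.14 − 429.23 = 6.91 m.
Hydraulic gradient: i = |Δh| / L = 6.91 / 376 = 0.0184.
Flow is from higher to lower head: from MW-9 toward MW-12, i.e. toward the north-west.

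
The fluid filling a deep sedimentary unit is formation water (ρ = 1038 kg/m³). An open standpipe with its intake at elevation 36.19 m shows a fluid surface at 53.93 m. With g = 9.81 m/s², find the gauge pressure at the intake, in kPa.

P ≈ 181 kPa

Pressure head ψ = h − z = 53.93 − 36.19 = 17.74 m.
P = ρgψ = 1038 × 9.81 × 17.74 = 180643 Pa ≈ 181 kPa.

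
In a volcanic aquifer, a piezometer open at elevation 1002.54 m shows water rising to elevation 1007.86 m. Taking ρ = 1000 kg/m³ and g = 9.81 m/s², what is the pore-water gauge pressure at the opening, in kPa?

P ≈ 52.2 kPa

Pressure head ψ = h − z = 1007.86 − 1002.54 = 5.32 m.
P = ρgψ = 1000 × 9.81 × 5.32 = 52189 Pa ≈ 52.2 kPa.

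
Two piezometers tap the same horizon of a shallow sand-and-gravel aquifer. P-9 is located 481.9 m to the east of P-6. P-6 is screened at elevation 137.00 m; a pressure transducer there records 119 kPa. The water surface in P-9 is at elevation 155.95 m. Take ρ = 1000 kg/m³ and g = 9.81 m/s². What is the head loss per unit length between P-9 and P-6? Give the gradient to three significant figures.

i ≈ 0.0142 m/m

Pressure head at P-6: ψ = P/(ρg) = 119×1000 / (1000 × 9.81) = 12.13 m.
Total head at P-6: h = z + ψ = 137.00 + 12.13 = 149.13 m.
Total head at P-9: h = 155.95 m (water level in the piezometer is the total head).
Head difference: h(P-6) − h(P-9) = 149.13 − 155.95 = -6.82 m.
Hydraulic gradient: i = |Δh| / L = 6.82 / 481.9 = 0.0142.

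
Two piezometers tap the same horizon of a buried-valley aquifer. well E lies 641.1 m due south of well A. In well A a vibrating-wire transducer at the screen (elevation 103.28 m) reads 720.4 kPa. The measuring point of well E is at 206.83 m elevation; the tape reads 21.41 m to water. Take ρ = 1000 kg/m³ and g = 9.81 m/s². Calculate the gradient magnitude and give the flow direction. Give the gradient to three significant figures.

i ≈ 0.0136; groundwater flows toward the north

Pressure head at well A: ψ = P/(ρg) = 720.4×1000 / (1000 × 9.81) = 73.44 m.
Total head at well A: h = z + ψ = 103.28 + 73.44 = 176.72 m.
Total head at well E: h = 206.83 − 21.41 = 185.42 m.
Head difference: h(well A) − h(well E) = 176.72 − 185.42 = -8.70 m.
Hydraulic gradient: i = |Δh| / L = 8.70 / 641.1 = 0.0136.
Flow is from higher to lower head: from well E toward well A, i.e. toward the north.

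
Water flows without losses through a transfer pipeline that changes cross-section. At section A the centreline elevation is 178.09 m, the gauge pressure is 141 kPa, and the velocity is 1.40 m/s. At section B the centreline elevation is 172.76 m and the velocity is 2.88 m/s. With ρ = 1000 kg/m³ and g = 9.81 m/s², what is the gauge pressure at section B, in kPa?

Pressure head at A: ψ₁ = P₁/(ρg) = 141×1000 / (1000 × 9.81) = 14.37 m.
Velocity heads: v₁²/2g = 1.40²/19.62 = 0.100 m; v₂²/2g = 2.88²/19.62 = 0.423 m.
Total head H = z₁ + ψ₁ + v₁²/2g = 178.09 + 14.37 + 0.100 = 192.56 m.
ψ₂ = H − z₂ − v₂²/2g = 192.56 − 172.76 − 0.423 = 19.38 m.
P₂ = ρgψ₂ = 1000 × 9.81 × 19.38 ≈ 190 kPa.

P₂ ≈ 190 kPa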